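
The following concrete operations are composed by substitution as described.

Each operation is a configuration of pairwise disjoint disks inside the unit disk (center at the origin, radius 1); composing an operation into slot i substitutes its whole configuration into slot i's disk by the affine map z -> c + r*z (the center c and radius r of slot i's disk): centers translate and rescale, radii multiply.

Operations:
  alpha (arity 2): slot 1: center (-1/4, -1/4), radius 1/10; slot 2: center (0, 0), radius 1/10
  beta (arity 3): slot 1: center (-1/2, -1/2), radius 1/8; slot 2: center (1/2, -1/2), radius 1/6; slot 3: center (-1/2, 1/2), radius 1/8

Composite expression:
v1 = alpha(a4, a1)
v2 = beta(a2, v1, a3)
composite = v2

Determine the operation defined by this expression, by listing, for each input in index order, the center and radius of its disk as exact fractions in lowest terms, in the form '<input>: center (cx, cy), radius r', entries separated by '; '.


a1: center (1/2, -1/2), radius 1/60; a2: center (-1/2, -1/2), radius 1/8; a3: center (-1/2, 1/2), radius 1/8; a4: center (11/24, -13/24), radius 1/60


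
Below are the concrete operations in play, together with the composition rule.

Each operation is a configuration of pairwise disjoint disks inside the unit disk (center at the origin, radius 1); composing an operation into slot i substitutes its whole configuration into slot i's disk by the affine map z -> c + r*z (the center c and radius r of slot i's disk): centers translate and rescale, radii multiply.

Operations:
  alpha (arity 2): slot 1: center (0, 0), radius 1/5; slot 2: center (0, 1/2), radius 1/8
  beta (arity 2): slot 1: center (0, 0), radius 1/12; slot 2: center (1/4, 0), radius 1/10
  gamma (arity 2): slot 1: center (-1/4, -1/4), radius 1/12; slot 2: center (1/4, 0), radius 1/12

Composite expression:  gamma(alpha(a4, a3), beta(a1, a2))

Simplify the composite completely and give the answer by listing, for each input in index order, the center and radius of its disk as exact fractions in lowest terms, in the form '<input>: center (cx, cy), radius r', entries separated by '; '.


a1: center (1/4, 0), radius 1/144; a2: center (13/48, 0), radius 1/120; a3: center (-1/4, -5/24), radius 1/96; a4: center (-1/4, -1/4), radius 1/60


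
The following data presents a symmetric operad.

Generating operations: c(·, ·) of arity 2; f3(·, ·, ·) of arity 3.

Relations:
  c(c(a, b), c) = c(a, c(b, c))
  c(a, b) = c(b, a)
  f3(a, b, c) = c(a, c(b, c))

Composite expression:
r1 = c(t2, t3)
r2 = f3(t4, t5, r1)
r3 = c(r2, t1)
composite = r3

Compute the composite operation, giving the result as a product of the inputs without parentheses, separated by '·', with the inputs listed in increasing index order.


t1 · t2 · t3 · t4 · t5

Reordering under c is free, so list the t-inputs canonically.
c(t2, t3) unparenthesizes to t2 · t3
f3(t4, t5, c(t2, t3)) unparenthesizes to t4 · t5 · t2 · t3
c(f3(t4, t5, c(t2, t3)), t1) unparenthesizes to t4 · t5 · t2 · t3 · t1
sorting the factors by input index: t1 · t2 · t3 · t4 · t5


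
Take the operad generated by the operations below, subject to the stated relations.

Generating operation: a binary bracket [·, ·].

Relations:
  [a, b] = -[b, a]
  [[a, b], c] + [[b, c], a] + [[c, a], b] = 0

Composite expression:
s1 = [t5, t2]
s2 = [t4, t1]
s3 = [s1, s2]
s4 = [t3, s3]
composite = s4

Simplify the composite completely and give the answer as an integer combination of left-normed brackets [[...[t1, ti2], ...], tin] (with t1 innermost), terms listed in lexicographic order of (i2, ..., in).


In the tensor algebra, words opening t1 carry the t1-anchored form.
Composite bracket: [t3, [[t5, t2], [t4, t1]]]
Each bracket splits as ab - ba, giving 16 signed words (2^4 = 16).
Keep just the words that open with t1:
  word t1t4t2t5t3 has sign +1, contributing +[[[[t1, t4], t2], t5], t3]
  word t1t4t5t2t3 has sign -1, contributing -[[[[t1, t4], t5], t2], t3]

[[[[t1, t4], t2], t5], t3] - [[[[t1, t4], t5], t2], t3]


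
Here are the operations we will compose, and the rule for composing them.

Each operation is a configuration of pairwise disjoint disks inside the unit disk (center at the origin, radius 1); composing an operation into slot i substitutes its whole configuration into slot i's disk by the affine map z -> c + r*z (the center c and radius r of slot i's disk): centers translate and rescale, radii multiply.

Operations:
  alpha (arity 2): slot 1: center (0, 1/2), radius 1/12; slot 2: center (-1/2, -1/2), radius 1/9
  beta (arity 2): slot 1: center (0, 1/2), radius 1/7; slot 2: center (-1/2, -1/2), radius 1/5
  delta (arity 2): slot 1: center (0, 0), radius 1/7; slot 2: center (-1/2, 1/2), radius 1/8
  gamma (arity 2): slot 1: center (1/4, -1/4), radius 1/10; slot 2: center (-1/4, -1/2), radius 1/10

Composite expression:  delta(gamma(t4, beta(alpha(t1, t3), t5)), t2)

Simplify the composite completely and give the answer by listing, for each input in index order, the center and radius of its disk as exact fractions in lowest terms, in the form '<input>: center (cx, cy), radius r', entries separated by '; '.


t1: center (-1/28, -31/490), radius 1/5880; t2: center (-1/2, 1/2), radius 1/8; t3: center (-9/245, -16/245), radius 1/4410; t4: center (1/28, -1/28), radius 1/70; t5: center (-3/70, -11/140), radius 1/350

Nesting under delta composes maps z -> c + r*z down each t-path.
input t4: composing its 2 substitution steps yields center (1/28, -1/28), radius 1/70
input t1: composing its 4 substitution steps yields center (-1/28, -31/490), radius 1/5880
input t3: composing its 4 substitution steps yields center (-9/245, -16/245), radius 1/4410
input t5: composing its 3 substitution steps yields center (-3/70, -11/140), radius 1/350
input t2: composing its 1 substitution step yields center (-1/2, 1/2), radius 1/8


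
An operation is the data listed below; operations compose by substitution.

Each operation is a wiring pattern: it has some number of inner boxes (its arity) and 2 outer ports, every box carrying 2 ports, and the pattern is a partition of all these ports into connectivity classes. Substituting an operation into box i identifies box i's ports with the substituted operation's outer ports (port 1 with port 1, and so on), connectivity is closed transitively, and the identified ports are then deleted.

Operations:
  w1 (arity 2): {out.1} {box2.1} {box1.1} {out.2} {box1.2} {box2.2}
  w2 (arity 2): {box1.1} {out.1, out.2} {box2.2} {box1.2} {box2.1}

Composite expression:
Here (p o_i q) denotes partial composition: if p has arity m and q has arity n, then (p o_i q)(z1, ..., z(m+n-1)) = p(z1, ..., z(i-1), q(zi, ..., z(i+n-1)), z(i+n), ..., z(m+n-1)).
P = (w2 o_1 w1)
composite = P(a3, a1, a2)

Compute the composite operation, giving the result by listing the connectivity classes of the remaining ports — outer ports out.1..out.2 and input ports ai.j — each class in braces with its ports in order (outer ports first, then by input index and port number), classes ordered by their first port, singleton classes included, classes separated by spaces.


{out.1, out.2} {a1.1} {a1.2} {a2.1} {a2.2} {a3.1} {a3.2}

Reachability decides: close wires over w2-identified ports.
the subtree at w1 composes to {out.1} {out.2} {a1.1} {a1.2} {a3.1} {a3.2} on (a3, a1); out.j = own outer ports
the subtree at w2 composes to {out.1, out.2} {a1.1} {a1.2} {a2.1} {a2.2} {a3.1} {a3.2} on (a3, a1, a2); out.j = own outer ports


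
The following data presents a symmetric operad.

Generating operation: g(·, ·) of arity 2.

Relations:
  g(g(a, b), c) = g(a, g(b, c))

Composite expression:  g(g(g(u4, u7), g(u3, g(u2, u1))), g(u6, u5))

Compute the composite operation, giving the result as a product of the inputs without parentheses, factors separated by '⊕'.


Under associativity of g, the answer is the u's in reading order.
g(u4, u7) reduces to u4 ⊕ u7
g(u2, u1) reduces to u2 ⊕ u1
g(u3, g(u2, u1)) reduces to u3 ⊕ u2 ⊕ u1
g(g(u4, u7), g(u3, g(u2, u1))) reduces to u4 ⊕ u7 ⊕ u3 ⊕ u2 ⊕ u1
g(u6, u5) reduces to u6 ⊕ u5
g(g(g(u4, u7), g(u3, g(u2, u1))), g(u6, u5)) reduces to u4 ⊕ u7 ⊕ u3 ⊕ u2 ⊕ u1 ⊕ u6 ⊕ u5

u4 ⊕ u7 ⊕ u3 ⊕ u2 ⊕ u1 ⊕ u6 ⊕ u5


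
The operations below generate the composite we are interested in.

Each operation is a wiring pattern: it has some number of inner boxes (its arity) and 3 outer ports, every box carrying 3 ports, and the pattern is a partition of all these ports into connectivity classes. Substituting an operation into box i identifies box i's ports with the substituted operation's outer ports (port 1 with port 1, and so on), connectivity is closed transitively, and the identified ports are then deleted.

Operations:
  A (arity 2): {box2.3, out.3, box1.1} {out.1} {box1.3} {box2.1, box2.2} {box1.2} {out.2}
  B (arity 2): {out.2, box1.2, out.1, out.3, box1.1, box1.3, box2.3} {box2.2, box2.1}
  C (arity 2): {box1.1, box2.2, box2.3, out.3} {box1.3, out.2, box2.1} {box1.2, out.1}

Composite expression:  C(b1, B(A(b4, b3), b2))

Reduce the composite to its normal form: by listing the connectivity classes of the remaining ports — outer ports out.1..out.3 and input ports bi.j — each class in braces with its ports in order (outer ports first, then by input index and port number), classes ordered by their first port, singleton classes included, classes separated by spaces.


{out.1, b1.2} {out.2, out.3, b1.1, b1.3, b2.3, b3.3, b4.1} {b2.1, b2.2} {b3.1, b3.2} {b4.2} {b4.3}


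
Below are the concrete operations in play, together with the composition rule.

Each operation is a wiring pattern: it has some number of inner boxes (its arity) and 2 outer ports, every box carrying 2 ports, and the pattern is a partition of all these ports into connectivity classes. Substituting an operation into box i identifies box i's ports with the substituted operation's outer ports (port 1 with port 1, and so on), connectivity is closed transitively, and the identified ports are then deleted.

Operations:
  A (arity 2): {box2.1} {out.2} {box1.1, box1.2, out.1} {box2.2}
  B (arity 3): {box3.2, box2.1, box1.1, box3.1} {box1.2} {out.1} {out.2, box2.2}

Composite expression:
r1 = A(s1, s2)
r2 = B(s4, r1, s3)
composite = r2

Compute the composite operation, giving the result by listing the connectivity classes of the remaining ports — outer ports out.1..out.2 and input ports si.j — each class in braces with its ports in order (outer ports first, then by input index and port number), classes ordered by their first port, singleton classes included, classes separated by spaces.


Substituting into B glues patterns; closure does the rest.
stage A: inputs (s1, s2), connectivity {out.1, s1.1, s1.2} {out.2} {s2.1} {s2.2}, out.j its boundary
stage B: inputs (s4, s1, s2, s3), connectivity {out.1} {out.2} {s1.1, s1.2, s3.1, s3.2, s4.1} {s2.1} {s2.2} {s4.2}, out.j its boundary

{out.1} {out.2} {s1.1, s1.2, s3.1, s3.2, s4.1} {s2.1} {s2.2} {s4.2}


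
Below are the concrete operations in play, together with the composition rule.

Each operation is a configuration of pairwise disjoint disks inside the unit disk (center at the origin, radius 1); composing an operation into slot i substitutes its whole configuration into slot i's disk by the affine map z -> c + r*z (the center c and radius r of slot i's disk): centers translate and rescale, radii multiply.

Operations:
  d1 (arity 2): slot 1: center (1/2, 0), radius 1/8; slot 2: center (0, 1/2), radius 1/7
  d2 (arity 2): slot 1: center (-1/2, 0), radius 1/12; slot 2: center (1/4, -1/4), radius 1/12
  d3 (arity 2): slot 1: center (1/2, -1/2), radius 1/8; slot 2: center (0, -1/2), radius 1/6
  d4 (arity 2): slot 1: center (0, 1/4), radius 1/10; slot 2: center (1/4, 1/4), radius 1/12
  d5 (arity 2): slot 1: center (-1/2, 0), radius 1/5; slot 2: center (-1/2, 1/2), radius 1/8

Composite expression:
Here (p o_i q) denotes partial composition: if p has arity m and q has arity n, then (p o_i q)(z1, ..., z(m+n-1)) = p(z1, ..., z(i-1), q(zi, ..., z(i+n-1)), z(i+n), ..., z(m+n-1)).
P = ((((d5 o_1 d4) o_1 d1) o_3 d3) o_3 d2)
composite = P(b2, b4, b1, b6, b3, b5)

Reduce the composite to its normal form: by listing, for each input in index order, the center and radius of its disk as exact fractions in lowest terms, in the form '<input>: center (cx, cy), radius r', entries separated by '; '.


b1: center (-85/192, 1/24), radius 1/5760; b2: center (-49/100, 1/20), radius 1/400; b3: center (-9/20, 1/24), radius 1/360; b4: center (-1/2, 3/50), radius 1/350; b5: center (-1/2, 1/2), radius 1/8; b6: center (-847/1920, 79/1920), radius 1/5760

Nesting under d5 composes maps z -> c + r*z down each b-path.
tracing b2 down its 3-map path: center (-49/100, 1/20), radius 1/400
tracing b4 down its 3-map path: center (-1/2, 3/50), radius 1/350
tracing b1 down its 4-map path: center (-85/192, 1/24), radius 1/5760
tracing b6 down its 4-map path: center (-847/1920, 79/1920), radius 1/5760
tracing b3 down its 3-map path: center (-9/20, 1/24), radius 1/360
tracing b5 down its 1-map path: center (-1/2, 1/2), radius 1/8


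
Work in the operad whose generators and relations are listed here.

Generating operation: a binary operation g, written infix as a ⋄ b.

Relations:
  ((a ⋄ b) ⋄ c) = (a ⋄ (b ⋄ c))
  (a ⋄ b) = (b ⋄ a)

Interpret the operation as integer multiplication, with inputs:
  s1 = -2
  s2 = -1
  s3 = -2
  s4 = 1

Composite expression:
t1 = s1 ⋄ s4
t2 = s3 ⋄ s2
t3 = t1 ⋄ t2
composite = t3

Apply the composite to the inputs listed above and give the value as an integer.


(s1 ⋄ s4) = -2
(s3 ⋄ s2) = 2
((s1 ⋄ s4) ⋄ (s3 ⋄ s2)) = -4

-4


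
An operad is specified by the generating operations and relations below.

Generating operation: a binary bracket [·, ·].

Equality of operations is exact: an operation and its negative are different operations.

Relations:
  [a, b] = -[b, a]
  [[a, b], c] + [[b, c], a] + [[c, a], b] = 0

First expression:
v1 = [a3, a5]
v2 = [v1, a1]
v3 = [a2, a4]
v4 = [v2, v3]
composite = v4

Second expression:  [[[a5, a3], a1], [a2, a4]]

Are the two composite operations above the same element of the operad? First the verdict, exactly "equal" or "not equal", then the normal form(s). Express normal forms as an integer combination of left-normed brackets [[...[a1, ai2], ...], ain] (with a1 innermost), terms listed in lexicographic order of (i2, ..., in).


not equal; first: -[[[[a1, a3], a5], a2], a4] + [[[[a1, a3], a5], a4], a2] + [[[[a1, a5], a3], a2], a4] - [[[[a1, a5], a3], a4], a2]; second: [[[[a1, a3], a5], a2], a4] - [[[[a1, a3], a5], a4], a2] - [[[[a1, a5], a3], a2], a4] + [[[[a1, a5], a3], a4], a2]

The first expression, normalized: -[[[[a1, a3], a5], a2], a4] + [[[[a1, a3], a5], a4], a2] + [[[[a1, a5], a3], a2], a4] - [[[[a1, a5], a3], a4], a2]
The second expression, normalized: [[[[a1, a3], a5], a2], a4] - [[[[a1, a3], a5], a4], a2] - [[[[a1, a5], a3], a2], a4] + [[[[a1, a5], a3], a4], a2]
They disagree, so not equal.


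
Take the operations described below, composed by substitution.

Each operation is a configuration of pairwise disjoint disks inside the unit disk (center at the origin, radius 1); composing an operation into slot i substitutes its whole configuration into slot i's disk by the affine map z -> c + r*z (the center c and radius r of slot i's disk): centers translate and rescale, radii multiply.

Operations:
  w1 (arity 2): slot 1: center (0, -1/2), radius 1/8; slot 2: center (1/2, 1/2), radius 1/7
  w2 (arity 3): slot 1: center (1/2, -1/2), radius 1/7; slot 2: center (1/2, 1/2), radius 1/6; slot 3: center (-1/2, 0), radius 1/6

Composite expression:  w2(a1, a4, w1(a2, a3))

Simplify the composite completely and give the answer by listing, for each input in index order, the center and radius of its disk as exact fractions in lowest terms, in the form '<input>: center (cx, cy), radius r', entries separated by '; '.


a1: center (1/2, -1/2), radius 1/7; a2: center (-1/2, -1/12), radius 1/48; a3: center (-5/12, 1/12), radius 1/42; a4: center (1/2, 1/2), radius 1/6


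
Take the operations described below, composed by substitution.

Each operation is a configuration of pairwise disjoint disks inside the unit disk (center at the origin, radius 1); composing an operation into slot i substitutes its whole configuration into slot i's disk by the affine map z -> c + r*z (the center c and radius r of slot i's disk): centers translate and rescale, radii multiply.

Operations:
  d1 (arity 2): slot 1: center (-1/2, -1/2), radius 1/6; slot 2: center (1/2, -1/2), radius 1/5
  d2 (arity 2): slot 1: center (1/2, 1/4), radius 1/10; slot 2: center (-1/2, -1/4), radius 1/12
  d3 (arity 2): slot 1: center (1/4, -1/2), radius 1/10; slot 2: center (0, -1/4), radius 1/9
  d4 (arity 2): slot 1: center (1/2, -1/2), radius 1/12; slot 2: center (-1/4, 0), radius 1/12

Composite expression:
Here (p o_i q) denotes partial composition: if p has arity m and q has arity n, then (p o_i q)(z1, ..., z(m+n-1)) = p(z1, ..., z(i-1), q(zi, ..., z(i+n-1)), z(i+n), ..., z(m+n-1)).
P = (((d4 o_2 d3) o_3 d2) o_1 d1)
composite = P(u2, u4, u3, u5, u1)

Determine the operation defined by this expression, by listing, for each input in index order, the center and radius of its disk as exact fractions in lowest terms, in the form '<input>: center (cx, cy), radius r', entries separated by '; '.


u1: center (-55/216, -5/216), radius 1/1296; u2: center (11/24, -13/24), radius 1/72; u3: center (-11/48, -1/24), radius 1/120; u4: center (13/24, -13/24), radius 1/60; u5: center (-53/216, -1/54), radius 1/1080

Nesting under d4 composes maps z -> c + r*z down each u-path.
for u2, the 2-step affine chain lands on center (11/24, -13/24), radius 1/72
for u4, the 2-step affine chain lands on center (13/24, -13/24), radius 1/60
for u3, the 2-step affine chain lands on center (-11/48, -1/24), radius 1/120
for u5, the 3-step affine chain lands on center (-53/216, -1/54), radius 1/1080
for u1, the 3-step affine chain lands on center (-55/216, -5/216), radius 1/1296


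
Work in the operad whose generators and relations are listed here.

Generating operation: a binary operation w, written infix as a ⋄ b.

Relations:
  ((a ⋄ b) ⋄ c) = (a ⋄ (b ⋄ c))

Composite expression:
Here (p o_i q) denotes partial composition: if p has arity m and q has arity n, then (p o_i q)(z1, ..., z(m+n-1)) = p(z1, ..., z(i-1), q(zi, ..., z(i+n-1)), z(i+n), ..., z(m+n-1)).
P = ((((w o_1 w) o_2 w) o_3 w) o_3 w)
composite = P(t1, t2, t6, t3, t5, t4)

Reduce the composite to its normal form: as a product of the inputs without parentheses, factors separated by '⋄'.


Associativity of w dissolves the nesting; only the t-input order survives.
(t6 ⋄ t3) spells out as t6 ⋄ t3
((t6 ⋄ t3) ⋄ t5) spells out as t6 ⋄ t3 ⋄ t5
(t2 ⋄ ((t6 ⋄ t3) ⋄ t5)) spells out as t2 ⋄ t6 ⋄ t3 ⋄ t5
(t1 ⋄ (t2 ⋄ ((t6 ⋄ t3) ⋄ t5))) spells out as t1 ⋄ t2 ⋄ t6 ⋄ t3 ⋄ t5
((t1 ⋄ (t2 ⋄ ((t6 ⋄ t3) ⋄ t5))) ⋄ t4) spells out as t1 ⋄ t2 ⋄ t6 ⋄ t3 ⋄ t5 ⋄ t4

t1 ⋄ t2 ⋄ t6 ⋄ t3 ⋄ t5 ⋄ t4


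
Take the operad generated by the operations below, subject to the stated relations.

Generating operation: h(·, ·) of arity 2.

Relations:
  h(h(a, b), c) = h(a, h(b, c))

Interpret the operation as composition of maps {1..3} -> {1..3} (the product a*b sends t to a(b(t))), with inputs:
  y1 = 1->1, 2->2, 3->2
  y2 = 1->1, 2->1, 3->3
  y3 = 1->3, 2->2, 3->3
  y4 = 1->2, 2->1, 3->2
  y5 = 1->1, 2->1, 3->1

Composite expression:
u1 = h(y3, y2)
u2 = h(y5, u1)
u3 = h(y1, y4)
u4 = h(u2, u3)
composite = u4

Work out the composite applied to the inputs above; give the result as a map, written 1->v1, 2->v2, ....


h(y3, y2) = 1->3, 2->3, 3->3
h(y5, h(y3, y2)) = 1->1, 2->1, 3->1
h(y1, y4) = 1->2, 2->1, 3->2
h(h(y5, h(y3, y2)), h(y1, y4)) = 1->1, 2->1, 3->1

1->1, 2->1, 3->1


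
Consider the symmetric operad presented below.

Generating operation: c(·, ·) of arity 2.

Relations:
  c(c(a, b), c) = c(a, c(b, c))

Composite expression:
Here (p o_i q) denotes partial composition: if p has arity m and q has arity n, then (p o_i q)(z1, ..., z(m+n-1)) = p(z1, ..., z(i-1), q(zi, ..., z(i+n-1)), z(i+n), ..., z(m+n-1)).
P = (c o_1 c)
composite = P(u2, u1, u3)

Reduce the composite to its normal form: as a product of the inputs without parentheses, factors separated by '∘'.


u2 ∘ u1 ∘ u3

Associativity of c dissolves the nesting; only the u-input order survives.
c(u2, u1) flattens to u2 ∘ u1
c(c(u2, u1), u3) flattens to u2 ∘ u1 ∘ u3


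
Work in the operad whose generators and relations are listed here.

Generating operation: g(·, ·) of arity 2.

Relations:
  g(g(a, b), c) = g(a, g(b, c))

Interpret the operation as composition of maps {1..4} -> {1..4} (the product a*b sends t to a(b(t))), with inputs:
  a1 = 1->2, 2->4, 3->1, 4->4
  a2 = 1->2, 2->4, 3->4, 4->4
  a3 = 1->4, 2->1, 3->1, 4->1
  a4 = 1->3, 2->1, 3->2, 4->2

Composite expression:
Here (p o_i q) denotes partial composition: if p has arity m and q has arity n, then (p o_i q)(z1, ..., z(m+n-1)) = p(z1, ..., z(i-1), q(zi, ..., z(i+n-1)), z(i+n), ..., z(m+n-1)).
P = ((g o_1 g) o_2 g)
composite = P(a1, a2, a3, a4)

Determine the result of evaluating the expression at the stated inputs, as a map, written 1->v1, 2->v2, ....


1->4, 2->4, 3->4, 4->4

g(a2, a3) = 1->4, 2->2, 3->2, 4->2
g(a1, g(a2, a3)) = 1->4, 2->4, 3->4, 4->4
g(g(a1, g(a2, a3)), a4) = 1->4, 2->4, 3->4, 4->4


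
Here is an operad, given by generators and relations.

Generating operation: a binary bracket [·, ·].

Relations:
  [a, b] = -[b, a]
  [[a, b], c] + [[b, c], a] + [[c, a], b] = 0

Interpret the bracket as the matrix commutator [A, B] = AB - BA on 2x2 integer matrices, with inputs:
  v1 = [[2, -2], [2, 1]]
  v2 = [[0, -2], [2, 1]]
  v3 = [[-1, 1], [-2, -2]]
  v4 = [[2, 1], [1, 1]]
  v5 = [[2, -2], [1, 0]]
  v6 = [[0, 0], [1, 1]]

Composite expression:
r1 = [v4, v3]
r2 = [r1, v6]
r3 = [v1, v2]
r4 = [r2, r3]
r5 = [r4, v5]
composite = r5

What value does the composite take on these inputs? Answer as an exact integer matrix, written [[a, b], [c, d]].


[[0, -48], [-24, 0]]

[v4, v3] = [[-3, 0], [3, 3]]
[[v4, v3], v6] = [[0, 0], [3, 0]]
[v1, v2] = [[0, -4], [-4, 0]]
[[[v4, v3], v6], [v1, v2]] = [[12, 0], [0, -12]]
[[[[v4, v3], v6], [v1, v2]], v5] = [[0, -48], [-24, 0]]


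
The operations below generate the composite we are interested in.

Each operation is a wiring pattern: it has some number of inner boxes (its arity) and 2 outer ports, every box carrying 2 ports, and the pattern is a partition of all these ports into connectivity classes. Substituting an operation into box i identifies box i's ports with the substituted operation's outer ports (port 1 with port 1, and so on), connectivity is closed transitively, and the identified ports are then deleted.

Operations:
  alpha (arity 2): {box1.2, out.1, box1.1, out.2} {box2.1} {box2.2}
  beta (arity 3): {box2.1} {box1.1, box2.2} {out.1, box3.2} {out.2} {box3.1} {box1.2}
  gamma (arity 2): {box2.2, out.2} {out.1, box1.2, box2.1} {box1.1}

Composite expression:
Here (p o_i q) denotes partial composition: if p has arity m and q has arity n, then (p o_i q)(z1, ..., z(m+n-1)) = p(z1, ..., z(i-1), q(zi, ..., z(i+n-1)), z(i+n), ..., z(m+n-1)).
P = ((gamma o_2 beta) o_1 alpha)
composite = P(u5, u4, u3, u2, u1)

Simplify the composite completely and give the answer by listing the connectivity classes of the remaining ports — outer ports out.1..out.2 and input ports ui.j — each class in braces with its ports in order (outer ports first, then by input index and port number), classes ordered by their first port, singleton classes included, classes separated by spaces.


{out.1, u1.2, u5.1, u5.2} {out.2} {u1.1} {u2.1} {u2.2, u3.1} {u3.2} {u4.1} {u4.2}

Substituting into gamma glues patterns; closure does the rest.
composing alpha on (u5, u4), with out.j its own outer ports: {out.1, out.2, u5.1, u5.2} {u4.1} {u4.2}
composing beta on (u3, u2, u1), with out.j its own outer ports: {out.1, u1.2} {out.2} {u1.1} {u2.1} {u2.2, u3.1} {u3.2}
composing gamma on (u5, u4, u3, u2, u1), with out.j its own outer ports: {out.1, u1.2, u5.1, u5.2} {out.2} {u1.1} {u2.1} {u2.2, u3.1} {u3.2} {u4.1} {u4.2}


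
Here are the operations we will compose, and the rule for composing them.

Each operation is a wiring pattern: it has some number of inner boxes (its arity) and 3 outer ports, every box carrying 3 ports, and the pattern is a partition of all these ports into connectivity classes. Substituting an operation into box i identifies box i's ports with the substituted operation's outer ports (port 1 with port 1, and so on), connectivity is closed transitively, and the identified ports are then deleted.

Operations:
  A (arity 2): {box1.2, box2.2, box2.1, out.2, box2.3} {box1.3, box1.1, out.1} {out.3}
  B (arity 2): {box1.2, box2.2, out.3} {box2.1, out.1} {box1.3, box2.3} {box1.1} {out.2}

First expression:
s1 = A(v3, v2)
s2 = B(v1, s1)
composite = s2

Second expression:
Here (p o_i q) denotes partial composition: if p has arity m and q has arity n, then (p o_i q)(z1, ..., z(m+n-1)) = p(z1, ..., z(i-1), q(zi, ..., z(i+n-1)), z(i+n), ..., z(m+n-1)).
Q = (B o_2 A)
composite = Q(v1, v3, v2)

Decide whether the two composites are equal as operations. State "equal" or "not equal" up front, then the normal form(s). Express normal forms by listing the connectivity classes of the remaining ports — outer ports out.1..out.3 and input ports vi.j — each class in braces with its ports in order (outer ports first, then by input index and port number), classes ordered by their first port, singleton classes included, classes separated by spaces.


equal; the common form is {out.1, v3.1, v3.3} {out.2} {out.3, v1.2, v2.1, v2.2, v2.3, v3.2} {v1.1} {v1.3}

The first composite normalizes to {out.1, v3.1, v3.3} {out.2} {out.3, v1.2, v2.1, v2.2, v2.3, v3.2} {v1.1} {v1.3}
The second composite normalizes to {out.1, v3.1, v3.3} {out.2} {out.3, v1.2, v2.1, v2.2, v2.3, v3.2} {v1.1} {v1.3}
The normal forms match — equal.


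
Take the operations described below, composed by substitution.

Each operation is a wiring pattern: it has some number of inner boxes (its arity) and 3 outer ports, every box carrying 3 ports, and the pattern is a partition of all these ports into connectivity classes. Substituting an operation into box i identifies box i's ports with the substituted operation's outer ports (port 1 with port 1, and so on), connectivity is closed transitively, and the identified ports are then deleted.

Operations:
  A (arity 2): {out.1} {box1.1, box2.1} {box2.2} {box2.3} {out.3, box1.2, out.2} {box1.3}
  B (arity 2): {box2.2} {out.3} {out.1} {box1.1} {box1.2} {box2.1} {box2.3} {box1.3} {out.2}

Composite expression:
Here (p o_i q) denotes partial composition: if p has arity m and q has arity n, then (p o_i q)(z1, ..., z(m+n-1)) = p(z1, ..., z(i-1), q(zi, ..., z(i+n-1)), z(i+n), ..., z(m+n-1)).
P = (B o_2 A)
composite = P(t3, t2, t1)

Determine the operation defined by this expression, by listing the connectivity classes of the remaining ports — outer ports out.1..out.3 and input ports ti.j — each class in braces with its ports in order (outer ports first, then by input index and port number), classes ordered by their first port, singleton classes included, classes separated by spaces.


{out.1} {out.2} {out.3} {t1.1, t2.1} {t1.2} {t1.3} {t2.2} {t2.3} {t3.1} {t3.2} {t3.3}

Connectivity passes through glued B-boundaries; trace each wire chain.
A over (t2, t1) gives {out.1} {out.2, out.3, t2.2} {t1.1, t2.1} {t1.2} {t1.3} {t2.3}, out.j being that stage's outer ports
B over (t3, t2, t1) gives {out.1} {out.2} {out.3} {t1.1, t2.1} {t1.2} {t1.3} {t2.2} {t2.3} {t3.1} {t3.2} {t3.3}, out.j being that stage's outer ports


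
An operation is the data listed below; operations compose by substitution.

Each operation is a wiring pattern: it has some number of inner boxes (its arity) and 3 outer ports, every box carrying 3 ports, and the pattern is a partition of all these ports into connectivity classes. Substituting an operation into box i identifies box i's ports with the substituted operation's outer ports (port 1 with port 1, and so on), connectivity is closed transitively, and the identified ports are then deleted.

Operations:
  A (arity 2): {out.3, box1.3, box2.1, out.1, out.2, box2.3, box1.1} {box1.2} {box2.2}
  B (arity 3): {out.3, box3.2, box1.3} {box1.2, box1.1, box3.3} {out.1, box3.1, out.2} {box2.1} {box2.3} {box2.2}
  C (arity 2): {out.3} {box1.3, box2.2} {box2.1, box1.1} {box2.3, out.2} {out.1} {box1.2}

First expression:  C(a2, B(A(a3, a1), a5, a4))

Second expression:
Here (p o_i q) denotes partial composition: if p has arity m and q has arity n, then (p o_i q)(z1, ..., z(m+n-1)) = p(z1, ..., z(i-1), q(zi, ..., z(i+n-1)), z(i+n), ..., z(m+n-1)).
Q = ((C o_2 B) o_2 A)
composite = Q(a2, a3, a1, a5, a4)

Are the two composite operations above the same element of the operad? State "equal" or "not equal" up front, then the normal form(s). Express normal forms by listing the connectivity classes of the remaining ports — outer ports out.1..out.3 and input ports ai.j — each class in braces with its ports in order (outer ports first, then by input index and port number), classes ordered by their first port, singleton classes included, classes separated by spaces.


equal; both compose to {out.1} {out.2, a1.1, a1.3, a3.1, a3.3, a4.2, a4.3} {out.3} {a1.2} {a2.1, a2.3, a4.1} {a2.2} {a3.2} {a5.1} {a5.2} {a5.3}

The first expression, normalized: {out.1} {out.2, a1.1, a1.3, a3.1, a3.3, a4.2, a4.3} {out.3} {a1.2} {a2.1, a2.3, a4.1} {a2.2} {a3.2} {a5.1} {a5.2} {a5.3}
The second expression, normalized: {out.1} {out.2, a1.1, a1.3, a3.1, a3.3, a4.2, a4.3} {out.3} {a1.2} {a2.1, a2.3, a4.1} {a2.2} {a3.2} {a5.1} {a5.2} {a5.3}
Identical normal forms: equal.


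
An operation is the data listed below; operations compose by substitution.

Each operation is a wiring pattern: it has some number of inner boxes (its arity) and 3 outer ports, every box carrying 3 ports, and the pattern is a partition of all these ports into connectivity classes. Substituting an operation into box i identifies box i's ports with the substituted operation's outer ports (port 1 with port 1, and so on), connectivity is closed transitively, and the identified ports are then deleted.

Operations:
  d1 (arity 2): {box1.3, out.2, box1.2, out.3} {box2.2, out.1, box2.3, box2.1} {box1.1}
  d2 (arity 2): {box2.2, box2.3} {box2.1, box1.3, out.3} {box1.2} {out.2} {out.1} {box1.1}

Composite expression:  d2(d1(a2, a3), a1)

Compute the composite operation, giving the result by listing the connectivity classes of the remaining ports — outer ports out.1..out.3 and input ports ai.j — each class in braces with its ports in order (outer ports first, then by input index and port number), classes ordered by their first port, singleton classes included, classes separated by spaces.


{out.1} {out.2} {out.3, a1.1, a2.2, a2.3} {a1.2, a1.3} {a2.1} {a3.1, a3.2, a3.3}

Substituting into d2 glues patterns; closure does the rest.
stage d1: inputs (a2, a3), connectivity {out.1, a3.1, a3.2, a3.3} {out.2, out.3, a2.2, a2.3} {a2.1}, out.j its boundary
stage d2: inputs (a2, a3, a1), connectivity {out.1} {out.2} {out.3, a1.1, a2.2, a2.3} {a1.2, a1.3} {a2.1} {a3.1, a3.2, a3.3}, out.j its boundary


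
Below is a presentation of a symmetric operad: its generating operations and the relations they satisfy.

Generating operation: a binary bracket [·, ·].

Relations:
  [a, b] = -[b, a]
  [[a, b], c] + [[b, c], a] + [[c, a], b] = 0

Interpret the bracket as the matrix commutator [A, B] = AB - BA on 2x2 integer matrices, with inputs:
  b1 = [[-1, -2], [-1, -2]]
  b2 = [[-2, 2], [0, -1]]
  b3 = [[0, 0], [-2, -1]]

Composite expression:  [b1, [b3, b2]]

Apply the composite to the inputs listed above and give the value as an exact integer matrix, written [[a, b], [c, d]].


[[-2, 18], [-10, 2]]

[b3, b2] = [[4, 2], [2, -4]]
[b1, [b3, b2]] = [[-2, 18], [-10, 2]]


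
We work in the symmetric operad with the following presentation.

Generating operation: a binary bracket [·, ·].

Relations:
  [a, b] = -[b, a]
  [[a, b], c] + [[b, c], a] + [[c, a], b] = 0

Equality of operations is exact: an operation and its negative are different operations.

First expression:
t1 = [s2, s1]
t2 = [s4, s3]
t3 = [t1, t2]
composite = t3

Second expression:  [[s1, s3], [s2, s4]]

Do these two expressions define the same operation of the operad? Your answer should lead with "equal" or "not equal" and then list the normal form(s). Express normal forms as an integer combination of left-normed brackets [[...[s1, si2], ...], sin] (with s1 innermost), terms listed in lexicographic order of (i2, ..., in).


not equal; first: [[[s1, s2], s3], s4] - [[[s1, s2], s4], s3]; second: [[[s1, s3], s2], s4] - [[[s1, s3], s4], s2]

The first expression, normalized: [[[s1, s2], s3], s4] - [[[s1, s2], s4], s3]
The second expression, normalized: [[[s1, s3], s2], s4] - [[[s1, s3], s4], s2]
The forms do not match — not equal.


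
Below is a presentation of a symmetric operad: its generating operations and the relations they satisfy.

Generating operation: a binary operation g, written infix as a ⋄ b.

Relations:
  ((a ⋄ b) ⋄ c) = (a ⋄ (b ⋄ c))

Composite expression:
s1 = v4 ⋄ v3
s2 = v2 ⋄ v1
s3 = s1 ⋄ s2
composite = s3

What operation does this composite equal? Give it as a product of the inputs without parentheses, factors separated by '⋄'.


v4 ⋄ v3 ⋄ v2 ⋄ v1


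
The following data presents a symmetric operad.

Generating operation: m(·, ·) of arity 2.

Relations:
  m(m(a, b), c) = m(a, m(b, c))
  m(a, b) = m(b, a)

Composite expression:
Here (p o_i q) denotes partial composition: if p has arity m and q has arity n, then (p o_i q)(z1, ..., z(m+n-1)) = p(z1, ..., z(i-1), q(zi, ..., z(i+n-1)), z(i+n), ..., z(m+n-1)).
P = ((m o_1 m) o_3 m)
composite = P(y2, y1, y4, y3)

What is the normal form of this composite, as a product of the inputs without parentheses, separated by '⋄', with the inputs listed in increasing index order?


y1 ⋄ y2 ⋄ y3 ⋄ y4

Reordering under m is free, so list the y-inputs canonically.
m(y2, y1) unparenthesizes to y2 ⋄ y1
m(y4, y3) unparenthesizes to y4 ⋄ y3
m(m(y2, y1), m(y4, y3)) unparenthesizes to y2 ⋄ y1 ⋄ y4 ⋄ y3
the factors in increasing index order: y1 ⋄ y2 ⋄ y3 ⋄ y4


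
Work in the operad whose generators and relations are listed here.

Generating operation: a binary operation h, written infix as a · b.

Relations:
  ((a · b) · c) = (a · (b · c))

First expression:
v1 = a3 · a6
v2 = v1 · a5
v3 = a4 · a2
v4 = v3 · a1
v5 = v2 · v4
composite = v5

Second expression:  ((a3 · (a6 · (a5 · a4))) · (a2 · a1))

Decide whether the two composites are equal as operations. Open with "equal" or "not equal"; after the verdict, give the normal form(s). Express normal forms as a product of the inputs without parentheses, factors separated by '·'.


equal; both compose to a3 · a6 · a5 · a4 · a2 · a1

The first expression reduces to a3 · a6 · a5 · a4 · a2 · a1
The second expression reduces to a3 · a6 · a5 · a4 · a2 · a1
The forms coincide; equal.


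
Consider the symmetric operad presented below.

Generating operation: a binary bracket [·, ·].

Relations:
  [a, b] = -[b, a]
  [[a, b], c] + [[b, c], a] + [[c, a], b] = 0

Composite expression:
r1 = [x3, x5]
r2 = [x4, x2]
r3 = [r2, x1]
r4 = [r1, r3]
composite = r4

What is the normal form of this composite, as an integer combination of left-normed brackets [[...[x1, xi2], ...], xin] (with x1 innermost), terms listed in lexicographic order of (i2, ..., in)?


Antisymmetry and Jacobi reduce to x1-anchored left-normed brackets.
Composite bracket: [[x3, x5], [[x4, x2], x1]]
The bracket unfolds into 16 signed words via [a, b] = ab - ba (2^4 = 16).
Collect the words opening with x1:
  the word x1x2x4x3x5 carries sign -1 and contributes -[[[[x1, x2], x4], x3], x5]
  the word x1x2x4x5x3 carries sign +1 and contributes +[[[[x1, x2], x4], x5], x3]
  the word x1x4x2x3x5 carries sign +1 and contributes +[[[[x1, x4], x2], x3], x5]
  the word x1x4x2x5x3 carries sign -1 and contributes -[[[[x1, x4], x2], x5], x3]

-[[[[x1, x2], x4], x3], x5] + [[[[x1, x2], x4], x5], x3] + [[[[x1, x4], x2], x3], x5] - [[[[x1, x4], x2], x5], x3]


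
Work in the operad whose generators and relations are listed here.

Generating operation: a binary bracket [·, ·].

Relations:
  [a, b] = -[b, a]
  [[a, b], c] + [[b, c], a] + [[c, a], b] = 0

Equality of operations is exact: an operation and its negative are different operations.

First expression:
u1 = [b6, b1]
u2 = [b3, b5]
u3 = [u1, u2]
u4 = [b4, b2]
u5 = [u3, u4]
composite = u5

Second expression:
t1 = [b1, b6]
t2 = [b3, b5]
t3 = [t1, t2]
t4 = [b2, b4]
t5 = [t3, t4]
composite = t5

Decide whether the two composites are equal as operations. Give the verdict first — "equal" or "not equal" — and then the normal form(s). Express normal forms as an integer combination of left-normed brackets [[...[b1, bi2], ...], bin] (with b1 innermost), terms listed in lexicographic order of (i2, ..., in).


equal; the common form is [[[[[b1, b6], b3], b5], b2], b4] - [[[[[b1, b6], b3], b5], b4], b2] - [[[[[b1, b6], b5], b3], b2], b4] + [[[[[b1, b6], b5], b3], b4], b2]

In normal form, the first expression is [[[[[b1, b6], b3], b5], b2], b4] - [[[[[b1, b6], b3], b5], b4], b2] - [[[[[b1, b6], b5], b3], b2], b4] + [[[[[b1, b6], b5], b3], b4], b2]
In normal form, the second expression is [[[[[b1, b6], b3], b5], b2], b4] - [[[[[b1, b6], b3], b5], b4], b2] - [[[[[b1, b6], b5], b3], b2], b4] + [[[[[b1, b6], b5], b3], b4], b2]
One common form — equal.


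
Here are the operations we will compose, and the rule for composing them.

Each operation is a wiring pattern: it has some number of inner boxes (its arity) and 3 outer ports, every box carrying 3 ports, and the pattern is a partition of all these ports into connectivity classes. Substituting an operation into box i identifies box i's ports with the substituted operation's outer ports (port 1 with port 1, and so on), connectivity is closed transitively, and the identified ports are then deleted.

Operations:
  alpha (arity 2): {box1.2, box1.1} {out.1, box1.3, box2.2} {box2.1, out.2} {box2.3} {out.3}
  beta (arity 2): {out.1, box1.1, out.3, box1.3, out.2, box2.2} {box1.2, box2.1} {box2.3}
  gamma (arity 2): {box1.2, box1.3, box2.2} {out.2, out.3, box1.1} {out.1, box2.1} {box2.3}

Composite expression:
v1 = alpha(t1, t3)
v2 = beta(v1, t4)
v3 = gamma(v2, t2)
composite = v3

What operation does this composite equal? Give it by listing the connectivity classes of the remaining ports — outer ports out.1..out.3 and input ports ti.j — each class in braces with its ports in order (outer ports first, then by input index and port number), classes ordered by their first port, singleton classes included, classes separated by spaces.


Two ports join when wires chain via gamma-identified ports.
after alpha, the pattern on (t1, t3) reads {out.1, t1.3, t3.2} {out.2, t3.1} {out.3} {t1.1, t1.2} {t3.3} (out.j = its outer ports)
after beta, the pattern on (t1, t3, t4) reads {out.1, out.2, out.3, t1.3, t3.2, t4.2} {t1.1, t1.2} {t3.1, t4.1} {t3.3} {t4.3} (out.j = its outer ports)
after gamma, the pattern on (t1, t3, t4, t2) reads {out.1, t2.1} {out.2, out.3, t1.3, t2.2, t3.2, t4.2} {t1.1, t1.2} {t2.3} {t3.1, t4.1} {t3.3} {t4.3} (out.j = its outer ports)

{out.1, t2.1} {out.2, out.3, t1.3, t2.2, t3.2, t4.2} {t1.1, t1.2} {t2.3} {t3.1, t4.1} {t3.3} {t4.3}


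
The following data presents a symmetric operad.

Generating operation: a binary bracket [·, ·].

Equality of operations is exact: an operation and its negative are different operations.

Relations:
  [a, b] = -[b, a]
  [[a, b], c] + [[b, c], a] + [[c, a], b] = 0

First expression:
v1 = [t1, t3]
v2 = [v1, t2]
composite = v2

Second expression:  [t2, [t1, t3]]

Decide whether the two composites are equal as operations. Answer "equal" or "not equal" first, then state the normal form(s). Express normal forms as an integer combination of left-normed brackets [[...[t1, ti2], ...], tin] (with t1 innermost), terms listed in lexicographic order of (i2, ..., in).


not equal; first: [[t1, t3], t2]; second: -[[t1, t3], t2]

Normal form of the first expression: [[t1, t3], t2]
Normal form of the second expression: -[[t1, t3], t2]
Distinct normal forms: not equal.
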